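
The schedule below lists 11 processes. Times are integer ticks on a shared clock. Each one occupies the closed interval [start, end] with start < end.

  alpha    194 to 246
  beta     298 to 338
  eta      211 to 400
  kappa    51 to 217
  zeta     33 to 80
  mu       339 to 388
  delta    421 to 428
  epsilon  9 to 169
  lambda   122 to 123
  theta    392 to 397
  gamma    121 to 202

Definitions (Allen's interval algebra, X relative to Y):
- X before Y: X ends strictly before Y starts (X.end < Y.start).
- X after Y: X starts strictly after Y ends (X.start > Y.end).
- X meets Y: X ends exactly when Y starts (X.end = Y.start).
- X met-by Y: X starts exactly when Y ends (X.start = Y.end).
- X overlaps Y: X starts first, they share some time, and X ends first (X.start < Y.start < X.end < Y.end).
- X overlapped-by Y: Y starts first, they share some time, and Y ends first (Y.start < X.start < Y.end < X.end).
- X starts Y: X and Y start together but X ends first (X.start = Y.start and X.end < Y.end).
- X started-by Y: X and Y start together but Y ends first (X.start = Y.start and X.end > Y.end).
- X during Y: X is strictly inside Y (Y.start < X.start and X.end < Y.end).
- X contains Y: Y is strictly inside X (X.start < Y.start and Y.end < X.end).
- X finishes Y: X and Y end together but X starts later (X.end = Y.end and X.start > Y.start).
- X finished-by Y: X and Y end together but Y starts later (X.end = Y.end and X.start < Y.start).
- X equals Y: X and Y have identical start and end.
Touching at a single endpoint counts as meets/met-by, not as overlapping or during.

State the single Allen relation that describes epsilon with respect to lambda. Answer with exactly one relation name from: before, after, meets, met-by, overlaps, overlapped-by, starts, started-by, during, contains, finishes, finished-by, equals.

contains

epsilon = [9, 169]; lambda = [122, 123].
Compare endpoints: epsilon.start < lambda.start, epsilon.start < lambda.end, epsilon.end > lambda.start, epsilon.end > lambda.end.
That pattern is 'contains'.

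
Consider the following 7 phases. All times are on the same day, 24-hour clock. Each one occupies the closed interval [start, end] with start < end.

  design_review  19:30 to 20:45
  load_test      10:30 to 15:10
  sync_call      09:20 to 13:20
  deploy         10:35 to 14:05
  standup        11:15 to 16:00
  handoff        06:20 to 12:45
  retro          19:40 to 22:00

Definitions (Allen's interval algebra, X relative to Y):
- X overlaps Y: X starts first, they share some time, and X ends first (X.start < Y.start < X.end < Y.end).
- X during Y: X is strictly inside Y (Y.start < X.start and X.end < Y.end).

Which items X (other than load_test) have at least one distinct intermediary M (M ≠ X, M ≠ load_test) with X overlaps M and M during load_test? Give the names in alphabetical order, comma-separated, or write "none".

Target load_test = [10:30, 15:10].
Intermediaries M with M during load_test: deploy.
Via deploy — items with X overlaps deploy: handoff, sync_call.
Union: handoff, sync_call.

handoff, sync_call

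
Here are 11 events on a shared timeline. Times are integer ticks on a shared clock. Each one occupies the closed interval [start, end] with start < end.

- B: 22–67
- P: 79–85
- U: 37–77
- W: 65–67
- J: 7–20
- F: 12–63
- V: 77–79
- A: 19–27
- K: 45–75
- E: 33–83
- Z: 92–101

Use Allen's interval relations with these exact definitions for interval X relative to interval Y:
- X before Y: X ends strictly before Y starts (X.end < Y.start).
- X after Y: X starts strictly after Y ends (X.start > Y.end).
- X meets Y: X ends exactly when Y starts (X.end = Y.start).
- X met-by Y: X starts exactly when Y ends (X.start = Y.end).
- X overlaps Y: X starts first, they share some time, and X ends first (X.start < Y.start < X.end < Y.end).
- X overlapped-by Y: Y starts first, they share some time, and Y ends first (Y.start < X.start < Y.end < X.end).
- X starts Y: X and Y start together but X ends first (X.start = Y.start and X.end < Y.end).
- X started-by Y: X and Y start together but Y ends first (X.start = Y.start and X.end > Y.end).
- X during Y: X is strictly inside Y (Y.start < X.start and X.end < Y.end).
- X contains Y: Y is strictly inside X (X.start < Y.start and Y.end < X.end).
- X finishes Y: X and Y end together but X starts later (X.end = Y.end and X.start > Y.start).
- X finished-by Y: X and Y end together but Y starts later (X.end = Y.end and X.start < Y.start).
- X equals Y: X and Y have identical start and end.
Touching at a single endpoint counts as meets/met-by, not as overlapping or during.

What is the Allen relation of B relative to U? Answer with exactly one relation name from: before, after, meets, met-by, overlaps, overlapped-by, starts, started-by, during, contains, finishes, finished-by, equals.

overlaps

B = [22, 67]; U = [37, 77].
Compare endpoints: B.start < U.start, B.start < U.end, B.end > U.start, B.end < U.end.
That pattern is 'overlaps'.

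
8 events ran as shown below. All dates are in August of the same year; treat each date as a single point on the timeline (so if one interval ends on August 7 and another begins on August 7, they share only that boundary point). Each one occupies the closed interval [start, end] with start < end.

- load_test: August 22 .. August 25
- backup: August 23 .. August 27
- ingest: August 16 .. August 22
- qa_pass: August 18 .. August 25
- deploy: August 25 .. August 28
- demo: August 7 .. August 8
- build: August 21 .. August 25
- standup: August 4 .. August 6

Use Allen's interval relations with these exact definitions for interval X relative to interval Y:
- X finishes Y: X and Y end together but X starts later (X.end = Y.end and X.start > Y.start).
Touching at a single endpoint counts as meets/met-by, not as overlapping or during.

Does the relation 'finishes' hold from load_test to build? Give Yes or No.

Yes

load_test = [August 22, August 25], build = [August 21, August 25].
Actual relation of load_test to build: finishes.
Asked whether 'finishes' holds → Yes.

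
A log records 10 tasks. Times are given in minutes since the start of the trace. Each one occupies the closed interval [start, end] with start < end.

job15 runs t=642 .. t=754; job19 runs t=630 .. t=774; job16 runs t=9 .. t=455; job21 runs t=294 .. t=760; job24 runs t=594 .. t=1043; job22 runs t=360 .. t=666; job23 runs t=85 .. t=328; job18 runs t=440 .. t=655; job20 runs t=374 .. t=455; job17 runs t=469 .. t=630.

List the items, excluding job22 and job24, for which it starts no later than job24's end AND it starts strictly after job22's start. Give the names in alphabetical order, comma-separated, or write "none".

Conditions: its start is no later than job24's end (X.start <= t=1043) AND its start is strictly after job22's start (X.start > t=360).
job15: start t=642 <= t=1043? ✓; start t=642 > t=360? ✓ → yes.
job16: start t=9 <= t=1043? ✓; start t=9 > t=360? ✗ → no.
job17: start t=469 <= t=1043? ✓; start t=469 > t=360? ✓ → yes.
job18: start t=440 <= t=1043? ✓; start t=440 > t=360? ✓ → yes.
job19: start t=630 <= t=1043? ✓; start t=630 > t=360? ✓ → yes.
job20: start t=374 <= t=1043? ✓; start t=374 > t=360? ✓ → yes.
job21: start t=294 <= t=1043? ✓; start t=294 > t=360? ✗ → no.
job23: start t=85 <= t=1043? ✓; start t=85 > t=360? ✗ → no.
Result: job15, job17, job18, job19, job20.

job15, job17, job18, job19, job20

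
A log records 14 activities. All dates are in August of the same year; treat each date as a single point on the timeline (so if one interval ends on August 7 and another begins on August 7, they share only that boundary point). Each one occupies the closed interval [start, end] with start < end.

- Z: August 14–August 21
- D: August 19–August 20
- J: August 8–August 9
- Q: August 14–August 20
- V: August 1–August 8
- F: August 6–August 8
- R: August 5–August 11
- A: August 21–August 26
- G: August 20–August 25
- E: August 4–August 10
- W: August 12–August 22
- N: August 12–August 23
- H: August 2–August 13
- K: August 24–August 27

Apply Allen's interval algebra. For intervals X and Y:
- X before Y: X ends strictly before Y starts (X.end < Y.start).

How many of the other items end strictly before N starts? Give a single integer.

Target N = [August 12, August 23].
A [August 21, August 26] → overlapped-by → no.
D [August 19, August 20] → during → no.
E [August 4, August 10] → before → counts.
F [August 6, August 8] → before → counts.
G [August 20, August 25] → overlapped-by → no.
H [August 2, August 13] → overlaps → no.
J [August 8, August 9] → before → counts.
K [August 24, August 27] → after → no.
Q [August 14, August 20] → during → no.
R [August 5, August 11] → before → counts.
V [August 1, August 8] → before → counts.
W [August 12, August 22] → starts → no.
Z [August 14, August 21] → during → no.
Total: 5.

5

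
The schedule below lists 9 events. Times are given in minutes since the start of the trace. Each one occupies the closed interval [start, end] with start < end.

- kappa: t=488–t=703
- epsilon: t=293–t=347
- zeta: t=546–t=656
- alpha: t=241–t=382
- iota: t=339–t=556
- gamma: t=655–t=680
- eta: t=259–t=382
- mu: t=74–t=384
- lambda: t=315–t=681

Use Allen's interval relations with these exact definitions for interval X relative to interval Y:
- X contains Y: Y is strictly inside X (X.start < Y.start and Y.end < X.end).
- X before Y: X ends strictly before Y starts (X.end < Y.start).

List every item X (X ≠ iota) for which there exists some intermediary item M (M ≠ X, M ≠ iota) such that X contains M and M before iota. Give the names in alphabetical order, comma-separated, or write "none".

Target iota = [t=339, t=556].
Intermediaries M with M before iota: none.
Union: none.

none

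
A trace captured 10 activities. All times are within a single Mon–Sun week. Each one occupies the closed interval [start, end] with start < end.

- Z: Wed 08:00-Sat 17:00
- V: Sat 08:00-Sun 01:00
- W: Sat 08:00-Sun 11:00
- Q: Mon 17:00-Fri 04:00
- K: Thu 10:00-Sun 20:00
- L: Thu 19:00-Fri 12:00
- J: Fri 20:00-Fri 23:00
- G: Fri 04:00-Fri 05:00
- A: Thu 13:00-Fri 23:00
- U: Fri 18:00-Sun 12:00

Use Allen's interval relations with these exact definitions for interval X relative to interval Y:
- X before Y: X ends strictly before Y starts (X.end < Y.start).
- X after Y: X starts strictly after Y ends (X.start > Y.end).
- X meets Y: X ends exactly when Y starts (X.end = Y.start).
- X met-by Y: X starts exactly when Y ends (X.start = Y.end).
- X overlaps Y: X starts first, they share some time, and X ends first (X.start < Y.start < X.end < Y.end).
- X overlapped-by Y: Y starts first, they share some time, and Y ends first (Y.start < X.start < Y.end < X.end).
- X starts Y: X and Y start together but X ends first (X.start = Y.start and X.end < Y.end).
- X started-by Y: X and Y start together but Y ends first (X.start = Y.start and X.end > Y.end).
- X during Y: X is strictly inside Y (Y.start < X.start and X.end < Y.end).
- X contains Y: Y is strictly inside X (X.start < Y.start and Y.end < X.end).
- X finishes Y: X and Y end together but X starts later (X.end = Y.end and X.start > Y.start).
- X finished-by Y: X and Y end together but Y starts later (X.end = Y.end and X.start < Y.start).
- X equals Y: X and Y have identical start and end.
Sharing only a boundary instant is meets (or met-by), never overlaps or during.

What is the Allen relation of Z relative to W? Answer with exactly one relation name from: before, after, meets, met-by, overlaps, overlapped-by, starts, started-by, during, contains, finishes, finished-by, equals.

overlaps

Z = [Wed 08:00, Sat 17:00]; W = [Sat 08:00, Sun 11:00].
Compare endpoints: Z.start < W.start, Z.start < W.end, Z.end > W.start, Z.end < W.end.
That pattern is 'overlaps'.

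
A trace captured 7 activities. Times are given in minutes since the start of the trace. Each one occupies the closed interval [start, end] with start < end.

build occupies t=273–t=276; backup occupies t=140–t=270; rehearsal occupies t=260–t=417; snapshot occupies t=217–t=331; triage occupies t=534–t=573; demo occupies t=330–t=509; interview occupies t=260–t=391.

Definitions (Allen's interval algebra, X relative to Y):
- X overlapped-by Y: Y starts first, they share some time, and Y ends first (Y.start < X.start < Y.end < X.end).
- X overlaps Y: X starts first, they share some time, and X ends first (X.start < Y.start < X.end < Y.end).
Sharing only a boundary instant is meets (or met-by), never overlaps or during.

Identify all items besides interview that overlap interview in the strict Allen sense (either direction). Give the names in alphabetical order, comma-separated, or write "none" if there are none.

backup, demo, snapshot

Target interview = [t=260, t=391].
backup [t=140, t=270] → overlaps → yes.
build [t=273, t=276] → during → no.
demo [t=330, t=509] → overlapped-by → yes.
rehearsal [t=260, t=417] → started-by → no.
snapshot [t=217, t=331] → overlaps → yes.
triage [t=534, t=573] → after → no.
Result: backup, demo, snapshot.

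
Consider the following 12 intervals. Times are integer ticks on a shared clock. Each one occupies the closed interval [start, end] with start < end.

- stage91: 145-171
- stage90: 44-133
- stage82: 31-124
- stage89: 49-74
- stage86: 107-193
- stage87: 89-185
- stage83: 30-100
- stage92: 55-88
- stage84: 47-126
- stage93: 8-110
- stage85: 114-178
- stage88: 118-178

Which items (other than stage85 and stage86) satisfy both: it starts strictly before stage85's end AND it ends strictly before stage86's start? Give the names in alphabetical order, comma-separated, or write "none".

stage83, stage89, stage92

Conditions: its start is strictly before stage85's end (X.start < 178) AND its end is strictly before stage86's start (X.end < 107).
stage82: start 31 < 178? ✓; end 124 < 107? ✗ → no.
stage83: start 30 < 178? ✓; end 100 < 107? ✓ → yes.
stage84: start 47 < 178? ✓; end 126 < 107? ✗ → no.
stage87: start 89 < 178? ✓; end 185 < 107? ✗ → no.
stage88: start 118 < 178? ✓; end 178 < 107? ✗ → no.
stage89: start 49 < 178? ✓; end 74 < 107? ✓ → yes.
stage90: start 44 < 178? ✓; end 133 < 107? ✗ → no.
stage91: start 145 < 178? ✓; end 171 < 107? ✗ → no.
stage92: start 55 < 178? ✓; end 88 < 107? ✓ → yes.
stage93: start 8 < 178? ✓; end 110 < 107? ✗ → no.
Result: stage83, stage89, stage92.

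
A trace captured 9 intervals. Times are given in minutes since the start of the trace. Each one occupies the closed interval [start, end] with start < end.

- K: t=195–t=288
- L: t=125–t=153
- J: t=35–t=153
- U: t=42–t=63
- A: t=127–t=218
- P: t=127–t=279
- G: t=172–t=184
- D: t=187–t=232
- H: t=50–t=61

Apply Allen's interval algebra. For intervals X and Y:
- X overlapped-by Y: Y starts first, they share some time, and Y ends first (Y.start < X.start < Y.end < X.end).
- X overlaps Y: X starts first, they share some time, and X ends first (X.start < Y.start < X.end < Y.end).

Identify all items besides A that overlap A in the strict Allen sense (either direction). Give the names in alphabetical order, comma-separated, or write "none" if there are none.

D, J, K, L

Target A = [t=127, t=218].
D [t=187, t=232] → overlapped-by → yes.
G [t=172, t=184] → during → no.
H [t=50, t=61] → before → no.
J [t=35, t=153] → overlaps → yes.
K [t=195, t=288] → overlapped-by → yes.
L [t=125, t=153] → overlaps → yes.
P [t=127, t=279] → started-by → no.
U [t=42, t=63] → before → no.
Result: D, J, K, L.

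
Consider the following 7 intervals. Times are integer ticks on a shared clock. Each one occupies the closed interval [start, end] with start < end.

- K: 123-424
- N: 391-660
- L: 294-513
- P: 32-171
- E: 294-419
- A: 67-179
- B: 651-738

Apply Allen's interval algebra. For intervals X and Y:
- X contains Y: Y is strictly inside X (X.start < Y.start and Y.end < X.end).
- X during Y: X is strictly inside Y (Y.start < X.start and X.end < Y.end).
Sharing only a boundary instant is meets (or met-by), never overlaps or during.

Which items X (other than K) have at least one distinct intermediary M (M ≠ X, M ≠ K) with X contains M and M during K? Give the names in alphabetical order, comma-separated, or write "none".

none

Target K = [123, 424].
Intermediaries M with M during K: E.
Via E — items with X contains E: none.
Union: none.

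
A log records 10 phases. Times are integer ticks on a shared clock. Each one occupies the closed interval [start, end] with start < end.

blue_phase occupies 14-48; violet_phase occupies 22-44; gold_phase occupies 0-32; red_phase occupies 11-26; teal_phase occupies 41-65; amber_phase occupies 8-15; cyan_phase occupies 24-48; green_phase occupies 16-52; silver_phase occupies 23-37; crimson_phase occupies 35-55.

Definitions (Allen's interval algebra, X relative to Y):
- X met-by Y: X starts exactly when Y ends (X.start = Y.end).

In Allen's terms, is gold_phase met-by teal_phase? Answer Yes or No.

gold_phase = [0, 32], teal_phase = [41, 65].
Actual relation of gold_phase to teal_phase: before.
Asked whether 'met-by' holds → No.

No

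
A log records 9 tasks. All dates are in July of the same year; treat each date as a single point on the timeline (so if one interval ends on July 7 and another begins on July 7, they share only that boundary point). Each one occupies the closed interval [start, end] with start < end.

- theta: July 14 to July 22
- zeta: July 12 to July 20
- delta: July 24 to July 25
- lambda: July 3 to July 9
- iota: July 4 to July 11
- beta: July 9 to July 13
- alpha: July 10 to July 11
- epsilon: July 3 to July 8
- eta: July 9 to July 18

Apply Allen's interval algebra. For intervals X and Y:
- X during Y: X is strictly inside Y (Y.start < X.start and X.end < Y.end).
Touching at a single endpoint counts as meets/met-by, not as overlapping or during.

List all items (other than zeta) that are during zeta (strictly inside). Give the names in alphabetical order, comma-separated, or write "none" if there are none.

none

Target zeta = [July 12, July 20].
alpha [July 10, July 11] → before → no.
beta [July 9, July 13] → overlaps → no.
delta [July 24, July 25] → after → no.
epsilon [July 3, July 8] → before → no.
eta [July 9, July 18] → overlaps → no.
iota [July 4, July 11] → before → no.
lambda [July 3, July 9] → before → no.
theta [July 14, July 22] → overlapped-by → no.
Result: none.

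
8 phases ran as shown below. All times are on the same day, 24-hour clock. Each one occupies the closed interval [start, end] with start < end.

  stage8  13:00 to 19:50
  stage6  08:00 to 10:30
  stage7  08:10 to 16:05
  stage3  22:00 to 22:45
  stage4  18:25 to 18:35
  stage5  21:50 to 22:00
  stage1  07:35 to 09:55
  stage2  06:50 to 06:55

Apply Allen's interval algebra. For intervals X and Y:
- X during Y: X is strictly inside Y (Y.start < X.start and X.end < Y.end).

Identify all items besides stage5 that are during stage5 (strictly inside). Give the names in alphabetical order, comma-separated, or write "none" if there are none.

none

Target stage5 = [21:50, 22:00].
stage1 [07:35, 09:55] → before → no.
stage2 [06:50, 06:55] → before → no.
stage3 [22:00, 22:45] → met-by → no.
stage4 [18:25, 18:35] → before → no.
stage6 [08:00, 10:30] → before → no.
stage7 [08:10, 16:05] → before → no.
stage8 [13:00, 19:50] → before → no.
Result: none.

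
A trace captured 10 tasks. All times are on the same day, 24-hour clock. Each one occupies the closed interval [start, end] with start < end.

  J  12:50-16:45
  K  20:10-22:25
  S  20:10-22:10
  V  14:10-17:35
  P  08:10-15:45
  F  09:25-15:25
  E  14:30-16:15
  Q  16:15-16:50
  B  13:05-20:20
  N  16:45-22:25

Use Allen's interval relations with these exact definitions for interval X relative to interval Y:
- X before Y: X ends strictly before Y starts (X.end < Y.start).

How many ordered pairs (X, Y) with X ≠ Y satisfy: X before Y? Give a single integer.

Checking all 90 ordered pairs for relation 'before'; matching pairs in alphabetical order:
(E, K): E before K ✓
(E, N): E before N ✓
(E, S): E before S ✓
(F, K): F before K ✓
(F, N): F before N ✓
(F, Q): F before Q ✓
(F, S): F before S ✓
(J, K): J before K ✓
(J, S): J before S ✓
(P, K): P before K ✓
(P, N): P before N ✓
(P, Q): P before Q ✓
(P, S): P before S ✓
(Q, K): Q before K ✓
(Q, S): Q before S ✓
(V, K): V before K ✓
(V, S): V before S ✓
Count: 17.

17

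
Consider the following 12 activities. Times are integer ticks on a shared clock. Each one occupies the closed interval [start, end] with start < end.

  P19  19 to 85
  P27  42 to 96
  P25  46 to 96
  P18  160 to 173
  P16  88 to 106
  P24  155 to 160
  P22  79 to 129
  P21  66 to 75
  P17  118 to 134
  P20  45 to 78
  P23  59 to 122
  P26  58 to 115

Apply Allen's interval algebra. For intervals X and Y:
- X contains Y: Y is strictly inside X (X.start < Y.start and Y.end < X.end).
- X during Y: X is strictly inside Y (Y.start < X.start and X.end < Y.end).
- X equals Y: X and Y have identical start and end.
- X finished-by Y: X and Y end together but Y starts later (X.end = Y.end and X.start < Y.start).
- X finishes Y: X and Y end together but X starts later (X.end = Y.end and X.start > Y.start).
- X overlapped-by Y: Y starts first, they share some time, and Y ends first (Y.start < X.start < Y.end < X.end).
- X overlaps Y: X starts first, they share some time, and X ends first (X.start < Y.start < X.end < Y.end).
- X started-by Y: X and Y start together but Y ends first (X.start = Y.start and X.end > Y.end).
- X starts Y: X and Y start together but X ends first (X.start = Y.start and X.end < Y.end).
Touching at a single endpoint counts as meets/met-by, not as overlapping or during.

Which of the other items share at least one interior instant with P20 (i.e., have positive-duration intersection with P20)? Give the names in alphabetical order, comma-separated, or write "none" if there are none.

Target P20 = [45, 78].
P16 [88, 106] → after → no.
P17 [118, 134] → after → no.
P18 [160, 173] → after → no.
P19 [19, 85] → contains → yes.
P21 [66, 75] → during → yes.
P22 [79, 129] → after → no.
P23 [59, 122] → overlapped-by → yes.
P24 [155, 160] → after → no.
P25 [46, 96] → overlapped-by → yes.
P26 [58, 115] → overlapped-by → yes.
P27 [42, 96] → contains → yes.
Result: P19, P21, P23, P25, P26, P27.

P19, P21, P23, P25, P26, P27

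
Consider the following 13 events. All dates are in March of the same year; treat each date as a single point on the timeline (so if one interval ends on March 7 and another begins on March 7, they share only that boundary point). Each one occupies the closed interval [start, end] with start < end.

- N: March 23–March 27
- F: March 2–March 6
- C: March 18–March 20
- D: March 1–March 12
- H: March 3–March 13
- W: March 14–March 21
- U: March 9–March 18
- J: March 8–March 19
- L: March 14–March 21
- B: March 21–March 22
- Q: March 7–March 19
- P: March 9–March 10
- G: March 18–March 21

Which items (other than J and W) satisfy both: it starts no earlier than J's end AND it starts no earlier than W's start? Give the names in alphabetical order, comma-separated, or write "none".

B, N

Conditions: its start is no earlier than J's end (X.start >= March 19) AND its start is no earlier than W's start (X.start >= March 14).
B: start March 21 >= March 19? ✓; start March 21 >= March 14? ✓ → yes.
C: start March 18 >= March 19? ✗; start March 18 >= March 14? ✓ → no.
D: start March 1 >= March 19? ✗; start March 1 >= March 14? ✗ → no.
F: start March 2 >= March 19? ✗; start March 2 >= March 14? ✗ → no.
G: start March 18 >= March 19? ✗; start March 18 >= March 14? ✓ → no.
H: start March 3 >= March 19? ✗; start March 3 >= March 14? ✗ → no.
L: start March 14 >= March 19? ✗; start March 14 >= March 14? ✓ → no.
N: start March 23 >= March 19? ✓; start March 23 >= March 14? ✓ → yes.
P: start March 9 >= March 19? ✗; start March 9 >= March 14? ✗ → no.
Q: start March 7 >= March 19? ✗; start March 7 >= March 14? ✗ → no.
U: start March 9 >= March 19? ✗; start March 9 >= March 14? ✗ → no.
Result: B, N.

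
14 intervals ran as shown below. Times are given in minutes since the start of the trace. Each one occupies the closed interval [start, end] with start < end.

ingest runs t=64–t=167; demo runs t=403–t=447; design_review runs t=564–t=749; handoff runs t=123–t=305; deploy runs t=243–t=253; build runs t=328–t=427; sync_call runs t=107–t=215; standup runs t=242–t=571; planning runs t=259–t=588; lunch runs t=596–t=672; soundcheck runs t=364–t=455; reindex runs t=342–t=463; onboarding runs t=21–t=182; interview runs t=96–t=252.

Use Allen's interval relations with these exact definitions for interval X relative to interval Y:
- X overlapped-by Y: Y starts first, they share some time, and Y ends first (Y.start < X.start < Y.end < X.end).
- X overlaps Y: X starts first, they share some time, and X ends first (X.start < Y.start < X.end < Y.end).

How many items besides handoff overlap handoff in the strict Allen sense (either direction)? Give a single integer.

Target handoff = [t=123, t=305].
build [t=328, t=427] → after → no.
demo [t=403, t=447] → after → no.
deploy [t=243, t=253] → during → no.
design_review [t=564, t=749] → after → no.
ingest [t=64, t=167] → overlaps → counts.
interview [t=96, t=252] → overlaps → counts.
lunch [t=596, t=672] → after → no.
onboarding [t=21, t=182] → overlaps → counts.
planning [t=259, t=588] → overlapped-by → counts.
reindex [t=342, t=463] → after → no.
soundcheck [t=364, t=455] → after → no.
standup [t=242, t=571] → overlapped-by → counts.
sync_call [t=107, t=215] → overlaps → counts.
Total: 6.

6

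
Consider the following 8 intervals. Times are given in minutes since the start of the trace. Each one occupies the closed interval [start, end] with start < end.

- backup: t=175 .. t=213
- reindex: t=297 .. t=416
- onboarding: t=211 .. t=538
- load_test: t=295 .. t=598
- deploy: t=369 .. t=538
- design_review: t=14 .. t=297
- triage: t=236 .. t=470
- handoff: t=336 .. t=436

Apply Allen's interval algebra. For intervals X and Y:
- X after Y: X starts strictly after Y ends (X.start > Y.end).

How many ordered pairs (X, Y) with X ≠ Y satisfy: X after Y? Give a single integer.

7

Checking all 56 ordered pairs for relation 'after'; matching pairs in alphabetical order:
(deploy, backup): deploy after backup ✓
(deploy, design_review): deploy after design_review ✓
(handoff, backup): handoff after backup ✓
(handoff, design_review): handoff after design_review ✓
(load_test, backup): load_test after backup ✓
(reindex, backup): reindex after backup ✓
(triage, backup): triage after backup ✓
Count: 7.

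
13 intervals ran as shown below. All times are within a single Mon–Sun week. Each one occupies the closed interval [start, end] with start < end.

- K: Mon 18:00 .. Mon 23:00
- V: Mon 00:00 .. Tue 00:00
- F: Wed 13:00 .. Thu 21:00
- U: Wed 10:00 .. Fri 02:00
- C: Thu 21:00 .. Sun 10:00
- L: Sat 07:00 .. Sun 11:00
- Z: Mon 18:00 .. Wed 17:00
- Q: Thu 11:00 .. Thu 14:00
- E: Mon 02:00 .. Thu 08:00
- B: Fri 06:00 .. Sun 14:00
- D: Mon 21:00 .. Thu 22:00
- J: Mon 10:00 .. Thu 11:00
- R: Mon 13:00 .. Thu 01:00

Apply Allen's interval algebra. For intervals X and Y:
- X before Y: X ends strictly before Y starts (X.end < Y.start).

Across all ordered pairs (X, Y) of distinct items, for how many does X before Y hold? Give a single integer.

36

Checking all 156 ordered pairs for relation 'before'; matching pairs in alphabetical order:
(D, B): D before B ✓
(D, L): D before L ✓
(E, B): E before B ✓
(E, C): E before C ✓
(E, L): E before L ✓
(E, Q): E before Q ✓
(F, B): F before B ✓
(F, L): F before L ✓
(J, B): J before B ✓
(J, C): J before C ✓
(J, L): J before L ✓
(K, B): K before B ✓
(K, C): K before C ✓
(K, F): K before F ✓
(K, L): K before L ✓
(K, Q): K before Q ✓
(K, U): K before U ✓
(Q, B): Q before B ✓
(Q, C): Q before C ✓
(Q, L): Q before L ✓
(R, B): R before B ✓
(R, C): R before C ✓
(R, L): R before L ✓
(R, Q): R before Q ✓
... plus 12 further pairs not listed.
Count: 36.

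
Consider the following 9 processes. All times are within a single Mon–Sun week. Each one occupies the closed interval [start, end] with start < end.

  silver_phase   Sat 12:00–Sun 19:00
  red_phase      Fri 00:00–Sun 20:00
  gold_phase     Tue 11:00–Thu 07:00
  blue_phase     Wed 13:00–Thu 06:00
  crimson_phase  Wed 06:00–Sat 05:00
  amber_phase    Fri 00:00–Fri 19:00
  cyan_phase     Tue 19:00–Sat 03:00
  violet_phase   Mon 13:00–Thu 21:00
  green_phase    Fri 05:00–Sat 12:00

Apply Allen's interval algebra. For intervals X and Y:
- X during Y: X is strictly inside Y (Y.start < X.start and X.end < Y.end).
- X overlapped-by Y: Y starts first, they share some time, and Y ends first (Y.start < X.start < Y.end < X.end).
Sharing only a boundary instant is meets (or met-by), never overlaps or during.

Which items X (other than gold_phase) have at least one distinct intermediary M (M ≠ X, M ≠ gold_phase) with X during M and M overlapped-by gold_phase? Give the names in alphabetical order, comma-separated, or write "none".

Target gold_phase = [Tue 11:00, Thu 07:00].
Intermediaries M with M overlapped-by gold_phase: crimson_phase, cyan_phase.
Via crimson_phase — items with X during crimson_phase: amber_phase, blue_phase.
Via cyan_phase — items with X during cyan_phase: amber_phase, blue_phase.
Union: amber_phase, blue_phase.

amber_phase, blue_phase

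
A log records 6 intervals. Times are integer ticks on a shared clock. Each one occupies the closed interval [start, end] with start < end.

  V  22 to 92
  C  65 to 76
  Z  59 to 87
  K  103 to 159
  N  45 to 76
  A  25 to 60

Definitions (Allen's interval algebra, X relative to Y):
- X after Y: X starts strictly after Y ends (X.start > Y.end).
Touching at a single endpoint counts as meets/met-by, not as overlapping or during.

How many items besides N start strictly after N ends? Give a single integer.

1

Target N = [45, 76].
A [25, 60] → overlaps → no.
C [65, 76] → finishes → no.
K [103, 159] → after → counts.
V [22, 92] → contains → no.
Z [59, 87] → overlapped-by → no.
Total: 1.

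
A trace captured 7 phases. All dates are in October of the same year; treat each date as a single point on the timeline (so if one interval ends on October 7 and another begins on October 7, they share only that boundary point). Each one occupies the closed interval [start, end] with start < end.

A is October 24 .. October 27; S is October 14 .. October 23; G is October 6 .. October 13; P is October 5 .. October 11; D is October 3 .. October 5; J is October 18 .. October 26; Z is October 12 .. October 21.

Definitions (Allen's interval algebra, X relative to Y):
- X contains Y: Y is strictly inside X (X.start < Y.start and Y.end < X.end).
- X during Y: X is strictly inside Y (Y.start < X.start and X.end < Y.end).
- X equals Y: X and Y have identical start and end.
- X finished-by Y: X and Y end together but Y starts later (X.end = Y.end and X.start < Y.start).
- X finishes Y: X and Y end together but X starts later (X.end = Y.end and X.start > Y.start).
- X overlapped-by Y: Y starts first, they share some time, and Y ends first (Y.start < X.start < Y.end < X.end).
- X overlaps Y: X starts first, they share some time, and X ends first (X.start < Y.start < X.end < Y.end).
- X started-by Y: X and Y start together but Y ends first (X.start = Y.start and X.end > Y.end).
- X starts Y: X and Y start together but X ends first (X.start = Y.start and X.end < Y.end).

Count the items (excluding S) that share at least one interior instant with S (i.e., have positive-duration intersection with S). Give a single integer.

2

Target S = [October 14, October 23].
A [October 24, October 27] → after → no.
D [October 3, October 5] → before → no.
G [October 6, October 13] → before → no.
J [October 18, October 26] → overlapped-by → counts.
P [October 5, October 11] → before → no.
Z [October 12, October 21] → overlaps → counts.
Total: 2.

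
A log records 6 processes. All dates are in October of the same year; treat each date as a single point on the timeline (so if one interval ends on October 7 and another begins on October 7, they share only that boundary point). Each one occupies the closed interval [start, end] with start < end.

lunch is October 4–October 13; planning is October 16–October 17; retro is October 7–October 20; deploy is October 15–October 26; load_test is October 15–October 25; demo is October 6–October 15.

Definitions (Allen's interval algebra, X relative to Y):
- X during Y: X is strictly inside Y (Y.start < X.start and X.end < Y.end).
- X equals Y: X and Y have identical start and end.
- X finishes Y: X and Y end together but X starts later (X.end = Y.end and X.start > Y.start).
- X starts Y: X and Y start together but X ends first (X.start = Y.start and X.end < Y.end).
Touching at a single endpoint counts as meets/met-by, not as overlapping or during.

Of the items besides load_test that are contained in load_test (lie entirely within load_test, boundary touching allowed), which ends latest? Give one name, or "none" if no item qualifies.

Target load_test = [October 15, October 25].
demo [October 6, October 15] → meets → excluded.
deploy [October 15, October 26] → started-by → excluded.
lunch [October 4, October 13] → before → excluded.
planning [October 16, October 17] → during → candidate.
retro [October 7, October 20] → overlaps → excluded.
Among candidates, latest end is October 17 → planning.

planning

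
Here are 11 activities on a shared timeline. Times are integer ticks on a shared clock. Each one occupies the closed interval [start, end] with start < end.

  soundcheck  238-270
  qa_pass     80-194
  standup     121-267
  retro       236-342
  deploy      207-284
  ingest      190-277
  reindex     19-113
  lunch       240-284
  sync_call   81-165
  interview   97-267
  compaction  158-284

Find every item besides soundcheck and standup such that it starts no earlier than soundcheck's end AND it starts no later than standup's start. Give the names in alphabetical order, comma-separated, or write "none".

none

Conditions: its start is no earlier than soundcheck's end (X.start >= 270) AND its start is no later than standup's start (X.start <= 121).
compaction: start 158 >= 270? ✗; start 158 <= 121? ✗ → no.
deploy: start 207 >= 270? ✗; start 207 <= 121? ✗ → no.
ingest: start 190 >= 270? ✗; start 190 <= 121? ✗ → no.
interview: start 97 >= 270? ✗; start 97 <= 121? ✓ → no.
lunch: start 240 >= 270? ✗; start 240 <= 121? ✗ → no.
qa_pass: start 80 >= 270? ✗; start 80 <= 121? ✓ → no.
reindex: start 19 >= 270? ✗; start 19 <= 121? ✓ → no.
retro: start 236 >= 270? ✗; start 236 <= 121? ✗ → no.
sync_call: start 81 >= 270? ✗; start 81 <= 121? ✓ → no.
Result: none.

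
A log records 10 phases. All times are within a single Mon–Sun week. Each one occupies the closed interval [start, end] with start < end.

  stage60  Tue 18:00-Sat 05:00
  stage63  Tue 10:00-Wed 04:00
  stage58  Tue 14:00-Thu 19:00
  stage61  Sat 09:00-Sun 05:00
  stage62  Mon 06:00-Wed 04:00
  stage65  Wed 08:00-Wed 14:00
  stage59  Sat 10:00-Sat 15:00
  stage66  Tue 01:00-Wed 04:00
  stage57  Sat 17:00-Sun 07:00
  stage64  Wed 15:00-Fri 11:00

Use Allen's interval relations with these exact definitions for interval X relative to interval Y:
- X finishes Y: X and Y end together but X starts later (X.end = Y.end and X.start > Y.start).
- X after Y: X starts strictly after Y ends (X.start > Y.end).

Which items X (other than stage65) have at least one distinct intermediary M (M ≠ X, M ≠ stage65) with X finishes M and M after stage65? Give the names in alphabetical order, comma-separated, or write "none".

Target stage65 = [Wed 08:00, Wed 14:00].
Intermediaries M with M after stage65: stage57, stage59, stage61, stage64.
Via stage57 — items with X finishes stage57: none.
Via stage59 — items with X finishes stage59: none.
Via stage61 — items with X finishes stage61: none.
Via stage64 — items with X finishes stage64: none.
Union: none.

none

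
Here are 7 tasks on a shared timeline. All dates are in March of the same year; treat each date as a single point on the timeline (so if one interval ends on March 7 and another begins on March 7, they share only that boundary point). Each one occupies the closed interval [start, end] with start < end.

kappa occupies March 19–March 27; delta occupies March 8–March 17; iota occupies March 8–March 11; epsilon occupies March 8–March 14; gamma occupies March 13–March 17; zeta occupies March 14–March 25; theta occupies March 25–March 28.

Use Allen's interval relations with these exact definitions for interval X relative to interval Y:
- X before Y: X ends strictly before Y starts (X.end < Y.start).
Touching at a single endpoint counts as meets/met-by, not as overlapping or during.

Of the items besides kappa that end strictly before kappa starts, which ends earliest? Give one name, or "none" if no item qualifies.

iota

Target kappa = [March 19, March 27].
delta [March 8, March 17] → before → candidate.
epsilon [March 8, March 14] → before → candidate.
gamma [March 13, March 17] → before → candidate.
iota [March 8, March 11] → before → candidate.
theta [March 25, March 28] → overlapped-by → excluded.
zeta [March 14, March 25] → overlaps → excluded.
Among candidates, earliest end is March 11 → iota.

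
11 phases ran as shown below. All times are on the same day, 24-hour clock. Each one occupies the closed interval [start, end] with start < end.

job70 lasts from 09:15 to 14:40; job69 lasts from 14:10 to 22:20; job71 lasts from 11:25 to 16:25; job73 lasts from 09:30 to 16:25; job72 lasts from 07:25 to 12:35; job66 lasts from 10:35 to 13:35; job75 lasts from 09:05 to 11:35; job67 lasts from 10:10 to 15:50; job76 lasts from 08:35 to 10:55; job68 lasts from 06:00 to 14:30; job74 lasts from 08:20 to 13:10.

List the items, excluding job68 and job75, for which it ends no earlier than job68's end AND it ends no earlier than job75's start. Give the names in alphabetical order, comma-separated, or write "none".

Conditions: its end is no earlier than job68's end (X.end >= 14:30) AND its end is no earlier than job75's start (X.end >= 09:05).
job66: end 13:35 >= 14:30? ✗; end 13:35 >= 09:05? ✓ → no.
job67: end 15:50 >= 14:30? ✓; end 15:50 >= 09:05? ✓ → yes.
job69: end 22:20 >= 14:30? ✓; end 22:20 >= 09:05? ✓ → yes.
job70: end 14:40 >= 14:30? ✓; end 14:40 >= 09:05? ✓ → yes.
job71: end 16:25 >= 14:30? ✓; end 16:25 >= 09:05? ✓ → yes.
job72: end 12:35 >= 14:30? ✗; end 12:35 >= 09:05? ✓ → no.
job73: end 16:25 >= 14:30? ✓; end 16:25 >= 09:05? ✓ → yes.
job74: end 13:10 >= 14:30? ✗; end 13:10 >= 09:05? ✓ → no.
job76: end 10:55 >= 14:30? ✗; end 10:55 >= 09:05? ✓ → no.
Result: job67, job69, job70, job71, job73.

job67, job69, job70, job71, job73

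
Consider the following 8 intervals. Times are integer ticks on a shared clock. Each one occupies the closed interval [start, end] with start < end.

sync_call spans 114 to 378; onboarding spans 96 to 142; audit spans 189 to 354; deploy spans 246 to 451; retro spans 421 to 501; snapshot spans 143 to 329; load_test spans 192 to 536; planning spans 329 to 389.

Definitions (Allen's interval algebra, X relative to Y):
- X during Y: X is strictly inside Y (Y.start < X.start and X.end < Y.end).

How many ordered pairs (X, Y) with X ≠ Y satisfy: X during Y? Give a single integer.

6

Checking all 56 ordered pairs for relation 'during'; matching pairs in alphabetical order:
(audit, sync_call): audit during sync_call ✓
(deploy, load_test): deploy during load_test ✓
(planning, deploy): planning during deploy ✓
(planning, load_test): planning during load_test ✓
(retro, load_test): retro during load_test ✓
(snapshot, sync_call): snapshot during sync_call ✓
Count: 6.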